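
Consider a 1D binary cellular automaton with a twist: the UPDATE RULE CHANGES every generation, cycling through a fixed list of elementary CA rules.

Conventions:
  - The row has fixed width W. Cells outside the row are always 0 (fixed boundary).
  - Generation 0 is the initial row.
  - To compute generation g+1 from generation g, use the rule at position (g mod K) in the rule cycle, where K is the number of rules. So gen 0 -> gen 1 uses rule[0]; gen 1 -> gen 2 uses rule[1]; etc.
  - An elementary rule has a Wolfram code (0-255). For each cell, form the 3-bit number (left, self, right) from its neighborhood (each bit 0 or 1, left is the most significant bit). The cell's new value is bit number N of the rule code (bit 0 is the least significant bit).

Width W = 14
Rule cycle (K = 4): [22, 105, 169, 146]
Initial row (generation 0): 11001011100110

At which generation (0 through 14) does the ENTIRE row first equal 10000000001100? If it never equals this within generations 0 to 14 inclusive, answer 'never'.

Answer: 4

Derivation:
Gen 0: 11001011100110
Gen 1 (rule 22): 00111000011001
Gen 2 (rule 105): 10101011011000
Gen 3 (rule 169): 01010110110011
Gen 4 (rule 146): 10000000001100
Gen 5 (rule 22): 11000000010010
Gen 6 (rule 105): 11011111000000
Gen 7 (rule 169): 10111110011111
Gen 8 (rule 146): 00011101101110
Gen 9 (rule 22): 00100000000001
Gen 10 (rule 105): 10001111111100
Gen 11 (rule 169): 00101111111001
Gen 12 (rule 146): 01000111110110
Gen 13 (rule 22): 11101000000001
Gen 14 (rule 105): 10110011111100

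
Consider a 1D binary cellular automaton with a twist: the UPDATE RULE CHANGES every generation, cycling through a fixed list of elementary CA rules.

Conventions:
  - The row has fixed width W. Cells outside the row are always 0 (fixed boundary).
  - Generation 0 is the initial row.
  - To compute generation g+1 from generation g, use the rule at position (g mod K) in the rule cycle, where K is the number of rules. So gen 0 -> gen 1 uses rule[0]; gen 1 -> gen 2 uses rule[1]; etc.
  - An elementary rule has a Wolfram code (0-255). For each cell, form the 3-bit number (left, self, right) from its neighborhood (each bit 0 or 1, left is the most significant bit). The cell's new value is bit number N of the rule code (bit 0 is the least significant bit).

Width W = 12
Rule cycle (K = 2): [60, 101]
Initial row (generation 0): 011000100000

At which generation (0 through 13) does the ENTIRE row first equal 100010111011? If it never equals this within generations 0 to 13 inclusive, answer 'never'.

Gen 0: 011000100000
Gen 1 (rule 60): 010100110000
Gen 2 (rule 101): 011100010111
Gen 3 (rule 60): 010010011100
Gen 4 (rule 101): 010010000101
Gen 5 (rule 60): 011011000111
Gen 6 (rule 101): 001101010001
Gen 7 (rule 60): 001011111001
Gen 8 (rule 101): 101100001001
Gen 9 (rule 60): 111010001101
Gen 10 (rule 101): 001110100111
Gen 11 (rule 60): 001001110100
Gen 12 (rule 101): 101000011101
Gen 13 (rule 60): 111100010011

Answer: never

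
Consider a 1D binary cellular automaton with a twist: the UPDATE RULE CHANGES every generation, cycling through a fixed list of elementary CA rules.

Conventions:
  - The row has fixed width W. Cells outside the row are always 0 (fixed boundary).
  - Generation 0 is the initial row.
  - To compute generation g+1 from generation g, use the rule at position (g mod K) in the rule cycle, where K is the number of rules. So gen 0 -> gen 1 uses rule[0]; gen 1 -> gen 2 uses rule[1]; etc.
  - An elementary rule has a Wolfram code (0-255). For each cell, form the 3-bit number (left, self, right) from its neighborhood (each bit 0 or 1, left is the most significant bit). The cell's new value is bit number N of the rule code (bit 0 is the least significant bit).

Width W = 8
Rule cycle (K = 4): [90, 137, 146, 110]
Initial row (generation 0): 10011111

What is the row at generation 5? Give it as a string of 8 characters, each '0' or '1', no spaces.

Answer: 00100011

Derivation:
Gen 0: 10011111
Gen 1 (rule 90): 01110001
Gen 2 (rule 137): 01100100
Gen 3 (rule 146): 10011010
Gen 4 (rule 110): 10111110
Gen 5 (rule 90): 00100011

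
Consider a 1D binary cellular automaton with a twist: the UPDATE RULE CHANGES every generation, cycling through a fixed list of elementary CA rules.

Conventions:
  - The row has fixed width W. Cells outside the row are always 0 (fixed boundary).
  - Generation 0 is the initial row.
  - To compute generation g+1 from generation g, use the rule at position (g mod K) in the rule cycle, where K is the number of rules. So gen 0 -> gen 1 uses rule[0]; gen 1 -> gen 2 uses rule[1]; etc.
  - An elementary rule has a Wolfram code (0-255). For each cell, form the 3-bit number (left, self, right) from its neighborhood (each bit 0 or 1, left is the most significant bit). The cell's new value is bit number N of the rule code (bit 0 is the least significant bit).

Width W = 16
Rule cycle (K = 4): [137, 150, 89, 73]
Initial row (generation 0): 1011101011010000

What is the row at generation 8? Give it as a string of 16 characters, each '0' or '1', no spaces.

Gen 0: 1011101011010000
Gen 1 (rule 137): 0011000010000111
Gen 2 (rule 150): 0100100111001010
Gen 3 (rule 89): 0010010101100001
Gen 4 (rule 73): 1000000001101100
Gen 5 (rule 137): 0011111101001001
Gen 6 (rule 150): 0101111001111111
Gen 7 (rule 89): 0001001101000001
Gen 8 (rule 73): 1100001100011100

Answer: 1100001100011100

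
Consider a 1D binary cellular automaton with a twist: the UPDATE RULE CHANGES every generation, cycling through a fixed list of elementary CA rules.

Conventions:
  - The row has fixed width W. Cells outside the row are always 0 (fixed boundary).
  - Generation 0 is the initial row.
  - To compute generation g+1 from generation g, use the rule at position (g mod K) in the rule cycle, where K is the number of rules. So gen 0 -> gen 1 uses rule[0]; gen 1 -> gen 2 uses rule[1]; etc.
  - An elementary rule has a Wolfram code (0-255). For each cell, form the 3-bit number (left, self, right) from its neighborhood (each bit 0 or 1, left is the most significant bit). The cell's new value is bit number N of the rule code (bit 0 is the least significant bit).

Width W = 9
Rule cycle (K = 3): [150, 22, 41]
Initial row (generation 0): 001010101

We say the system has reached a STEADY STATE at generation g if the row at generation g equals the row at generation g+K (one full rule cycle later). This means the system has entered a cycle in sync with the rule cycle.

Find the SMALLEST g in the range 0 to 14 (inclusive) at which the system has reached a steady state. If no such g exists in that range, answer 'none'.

Gen 0: 001010101
Gen 1 (rule 150): 011010101
Gen 2 (rule 22): 100010101
Gen 3 (rule 41): 001001010
Gen 4 (rule 150): 011111011
Gen 5 (rule 22): 100000000
Gen 6 (rule 41): 001111111
Gen 7 (rule 150): 010111110
Gen 8 (rule 22): 110000001
Gen 9 (rule 41): 100111100
Gen 10 (rule 150): 111011010
Gen 11 (rule 22): 000000011
Gen 12 (rule 41): 111111010
Gen 13 (rule 150): 011110011
Gen 14 (rule 22): 100001100
Gen 15 (rule 41): 001101001
Gen 16 (rule 150): 010001111
Gen 17 (rule 22): 111010000

Answer: none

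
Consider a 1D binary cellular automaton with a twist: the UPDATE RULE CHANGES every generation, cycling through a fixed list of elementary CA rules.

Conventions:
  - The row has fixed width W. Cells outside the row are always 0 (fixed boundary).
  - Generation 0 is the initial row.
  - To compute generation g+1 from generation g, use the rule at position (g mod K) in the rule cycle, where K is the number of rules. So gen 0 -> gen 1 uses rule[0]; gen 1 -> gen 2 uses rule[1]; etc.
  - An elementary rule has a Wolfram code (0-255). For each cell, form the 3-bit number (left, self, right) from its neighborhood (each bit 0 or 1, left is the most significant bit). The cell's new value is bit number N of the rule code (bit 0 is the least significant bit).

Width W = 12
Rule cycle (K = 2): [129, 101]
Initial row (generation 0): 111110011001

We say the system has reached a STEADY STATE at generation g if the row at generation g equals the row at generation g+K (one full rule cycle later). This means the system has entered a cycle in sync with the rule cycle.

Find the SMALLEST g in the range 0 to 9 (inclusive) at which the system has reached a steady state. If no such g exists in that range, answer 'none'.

Gen 0: 111110011001
Gen 1 (rule 129): 011100000000
Gen 2 (rule 101): 000101111111
Gen 3 (rule 129): 110000111110
Gen 4 (rule 101): 010110000010
Gen 5 (rule 129): 000000111000
Gen 6 (rule 101): 111110001011
Gen 7 (rule 129): 011100100000
Gen 8 (rule 101): 000100101111
Gen 9 (rule 129): 110000000110
Gen 10 (rule 101): 010111110010
Gen 11 (rule 129): 000011100000

Answer: none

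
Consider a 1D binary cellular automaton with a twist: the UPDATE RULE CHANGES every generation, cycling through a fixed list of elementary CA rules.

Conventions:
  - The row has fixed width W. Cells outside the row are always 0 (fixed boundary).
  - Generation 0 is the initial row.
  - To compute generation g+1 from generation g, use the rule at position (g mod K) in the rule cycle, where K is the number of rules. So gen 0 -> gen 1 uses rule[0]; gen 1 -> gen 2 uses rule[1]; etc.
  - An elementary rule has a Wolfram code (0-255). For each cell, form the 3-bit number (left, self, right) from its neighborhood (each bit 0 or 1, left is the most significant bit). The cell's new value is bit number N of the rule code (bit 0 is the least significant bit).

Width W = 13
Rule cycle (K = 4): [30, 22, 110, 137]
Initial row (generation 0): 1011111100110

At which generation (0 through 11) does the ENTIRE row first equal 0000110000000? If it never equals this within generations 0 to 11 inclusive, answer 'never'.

Answer: 9

Derivation:
Gen 0: 1011111100110
Gen 1 (rule 30): 1010000011101
Gen 2 (rule 22): 1011000100001
Gen 3 (rule 110): 1111001100011
Gen 4 (rule 137): 1110001001010
Gen 5 (rule 30): 1001011111011
Gen 6 (rule 22): 1111000000000
Gen 7 (rule 110): 1001000000000
Gen 8 (rule 137): 0000011111111
Gen 9 (rule 30): 0000110000000
Gen 10 (rule 22): 0001001000000
Gen 11 (rule 110): 0011011000000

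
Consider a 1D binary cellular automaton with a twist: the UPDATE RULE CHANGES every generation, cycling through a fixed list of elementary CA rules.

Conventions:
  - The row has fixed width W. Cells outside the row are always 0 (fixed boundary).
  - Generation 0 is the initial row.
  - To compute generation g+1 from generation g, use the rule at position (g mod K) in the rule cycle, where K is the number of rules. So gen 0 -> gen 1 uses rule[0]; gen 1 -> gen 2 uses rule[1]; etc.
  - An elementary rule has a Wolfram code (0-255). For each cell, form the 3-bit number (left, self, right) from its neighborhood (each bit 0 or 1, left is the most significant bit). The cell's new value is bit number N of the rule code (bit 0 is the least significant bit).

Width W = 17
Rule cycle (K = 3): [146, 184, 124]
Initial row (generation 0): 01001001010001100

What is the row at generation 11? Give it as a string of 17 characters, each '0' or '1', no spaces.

Answer: 01101000100001101

Derivation:
Gen 0: 01001001010001100
Gen 1 (rule 146): 10110110001010010
Gen 2 (rule 184): 01101101000101001
Gen 3 (rule 124): 01111111100111101
Gen 4 (rule 146): 10111111011011000
Gen 5 (rule 184): 01111110110110100
Gen 6 (rule 124): 01000011111111110
Gen 7 (rule 146): 10100101111111101
Gen 8 (rule 184): 01010011111111010
Gen 9 (rule 124): 01111010000001111
Gen 10 (rule 146): 10110001000010110
Gen 11 (rule 184): 01101000100001101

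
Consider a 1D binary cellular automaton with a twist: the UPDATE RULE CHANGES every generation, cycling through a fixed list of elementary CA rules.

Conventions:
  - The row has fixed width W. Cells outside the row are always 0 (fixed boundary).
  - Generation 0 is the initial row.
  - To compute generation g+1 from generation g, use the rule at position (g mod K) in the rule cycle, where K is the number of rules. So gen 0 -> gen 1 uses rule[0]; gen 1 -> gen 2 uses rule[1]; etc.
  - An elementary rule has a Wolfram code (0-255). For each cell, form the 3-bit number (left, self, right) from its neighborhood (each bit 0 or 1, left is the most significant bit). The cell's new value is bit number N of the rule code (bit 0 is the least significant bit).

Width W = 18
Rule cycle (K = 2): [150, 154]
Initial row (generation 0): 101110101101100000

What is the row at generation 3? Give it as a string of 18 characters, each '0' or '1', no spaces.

Answer: 100000011001101100

Derivation:
Gen 0: 101110101101100000
Gen 1 (rule 150): 100100100000010000
Gen 2 (rule 154): 011011010000101000
Gen 3 (rule 150): 100000011001101100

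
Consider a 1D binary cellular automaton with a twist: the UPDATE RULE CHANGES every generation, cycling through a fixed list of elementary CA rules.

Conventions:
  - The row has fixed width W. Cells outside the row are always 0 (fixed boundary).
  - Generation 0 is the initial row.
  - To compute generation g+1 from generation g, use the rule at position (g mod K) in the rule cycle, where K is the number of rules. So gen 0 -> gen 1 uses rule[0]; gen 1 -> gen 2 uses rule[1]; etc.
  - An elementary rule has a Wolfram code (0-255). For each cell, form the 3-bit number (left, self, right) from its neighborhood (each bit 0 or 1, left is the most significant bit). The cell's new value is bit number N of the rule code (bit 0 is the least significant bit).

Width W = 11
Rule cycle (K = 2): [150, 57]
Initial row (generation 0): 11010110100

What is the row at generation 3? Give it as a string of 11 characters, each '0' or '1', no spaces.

Answer: 00110100101

Derivation:
Gen 0: 11010110100
Gen 1 (rule 150): 00010000110
Gen 2 (rule 57): 11001110101
Gen 3 (rule 150): 00110100101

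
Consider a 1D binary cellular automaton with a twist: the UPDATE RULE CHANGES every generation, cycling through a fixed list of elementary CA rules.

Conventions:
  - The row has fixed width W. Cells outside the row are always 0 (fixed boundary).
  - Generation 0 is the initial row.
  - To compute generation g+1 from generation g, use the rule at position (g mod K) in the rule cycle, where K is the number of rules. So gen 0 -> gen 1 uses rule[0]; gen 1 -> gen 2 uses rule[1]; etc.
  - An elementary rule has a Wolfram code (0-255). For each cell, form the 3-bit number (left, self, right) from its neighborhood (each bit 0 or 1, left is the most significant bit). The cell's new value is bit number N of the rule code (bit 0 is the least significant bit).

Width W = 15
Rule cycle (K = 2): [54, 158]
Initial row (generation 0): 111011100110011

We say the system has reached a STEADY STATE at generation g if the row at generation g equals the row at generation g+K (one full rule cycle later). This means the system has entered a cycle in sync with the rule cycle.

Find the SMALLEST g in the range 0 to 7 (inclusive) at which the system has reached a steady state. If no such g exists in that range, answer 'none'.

Answer: none

Derivation:
Gen 0: 111011100110011
Gen 1 (rule 54): 000100011001100
Gen 2 (rule 158): 001110110111010
Gen 3 (rule 54): 010001001000111
Gen 4 (rule 158): 111011111101110
Gen 5 (rule 54): 000100000010001
Gen 6 (rule 158): 001110000111011
Gen 7 (rule 54): 010001001000100
Gen 8 (rule 158): 111011111101110
Gen 9 (rule 54): 000100000010001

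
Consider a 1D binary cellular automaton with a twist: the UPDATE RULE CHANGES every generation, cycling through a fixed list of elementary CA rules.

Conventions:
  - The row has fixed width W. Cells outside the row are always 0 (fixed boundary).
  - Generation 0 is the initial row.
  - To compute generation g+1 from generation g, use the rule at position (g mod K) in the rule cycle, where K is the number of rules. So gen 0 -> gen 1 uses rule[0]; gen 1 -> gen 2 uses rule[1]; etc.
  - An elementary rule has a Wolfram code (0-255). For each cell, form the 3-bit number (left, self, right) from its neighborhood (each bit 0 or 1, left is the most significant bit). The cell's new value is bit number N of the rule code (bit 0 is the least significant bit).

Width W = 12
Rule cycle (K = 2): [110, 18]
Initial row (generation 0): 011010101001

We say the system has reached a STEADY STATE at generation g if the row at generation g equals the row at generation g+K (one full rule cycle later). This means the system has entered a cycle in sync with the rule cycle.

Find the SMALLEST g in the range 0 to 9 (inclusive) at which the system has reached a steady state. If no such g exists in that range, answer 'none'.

Answer: 2

Derivation:
Gen 0: 011010101001
Gen 1 (rule 110): 111111111011
Gen 2 (rule 18): 000000000000
Gen 3 (rule 110): 000000000000
Gen 4 (rule 18): 000000000000
Gen 5 (rule 110): 000000000000
Gen 6 (rule 18): 000000000000
Gen 7 (rule 110): 000000000000
Gen 8 (rule 18): 000000000000
Gen 9 (rule 110): 000000000000
Gen 10 (rule 18): 000000000000
Gen 11 (rule 110): 000000000000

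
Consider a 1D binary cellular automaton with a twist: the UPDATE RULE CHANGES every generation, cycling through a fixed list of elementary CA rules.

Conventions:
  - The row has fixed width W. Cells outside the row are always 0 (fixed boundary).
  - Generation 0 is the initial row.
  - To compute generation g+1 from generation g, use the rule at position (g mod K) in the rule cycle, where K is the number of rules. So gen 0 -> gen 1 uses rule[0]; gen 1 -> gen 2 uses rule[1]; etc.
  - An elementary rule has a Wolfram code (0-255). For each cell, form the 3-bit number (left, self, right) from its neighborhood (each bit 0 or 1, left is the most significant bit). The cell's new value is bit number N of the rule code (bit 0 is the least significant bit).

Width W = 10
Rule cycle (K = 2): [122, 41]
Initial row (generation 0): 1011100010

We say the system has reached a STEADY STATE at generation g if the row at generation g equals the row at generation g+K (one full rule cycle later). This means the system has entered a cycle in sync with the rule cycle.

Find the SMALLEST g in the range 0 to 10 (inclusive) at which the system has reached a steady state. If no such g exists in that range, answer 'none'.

Answer: 7

Derivation:
Gen 0: 1011100010
Gen 1 (rule 122): 0110110101
Gen 2 (rule 41): 0101101010
Gen 3 (rule 122): 1011110101
Gen 4 (rule 41): 0110001010
Gen 5 (rule 122): 1111010101
Gen 6 (rule 41): 1000101010
Gen 7 (rule 122): 0101010101
Gen 8 (rule 41): 0010101010
Gen 9 (rule 122): 0101010101
Gen 10 (rule 41): 0010101010
Gen 11 (rule 122): 0101010101
Gen 12 (rule 41): 0010101010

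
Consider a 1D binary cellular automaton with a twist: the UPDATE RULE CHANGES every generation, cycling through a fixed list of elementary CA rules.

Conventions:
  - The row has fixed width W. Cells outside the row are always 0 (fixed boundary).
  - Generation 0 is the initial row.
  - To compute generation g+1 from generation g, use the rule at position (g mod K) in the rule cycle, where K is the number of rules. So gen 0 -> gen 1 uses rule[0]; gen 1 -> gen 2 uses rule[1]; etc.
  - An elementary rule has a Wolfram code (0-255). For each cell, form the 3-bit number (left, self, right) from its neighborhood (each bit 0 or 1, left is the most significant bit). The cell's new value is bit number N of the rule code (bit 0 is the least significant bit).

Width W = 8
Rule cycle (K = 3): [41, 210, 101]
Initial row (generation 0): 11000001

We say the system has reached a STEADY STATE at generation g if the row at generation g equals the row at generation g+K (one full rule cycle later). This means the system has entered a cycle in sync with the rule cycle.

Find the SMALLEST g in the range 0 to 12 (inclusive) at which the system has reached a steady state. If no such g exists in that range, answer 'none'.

Answer: none

Derivation:
Gen 0: 11000001
Gen 1 (rule 41): 10011100
Gen 2 (rule 210): 01101110
Gen 3 (rule 101): 00110010
Gen 4 (rule 41): 10100000
Gen 5 (rule 210): 00010000
Gen 6 (rule 101): 11010111
Gen 7 (rule 41): 10101100
Gen 8 (rule 210): 00000110
Gen 9 (rule 101): 11110010
Gen 10 (rule 41): 10000000
Gen 11 (rule 210): 01000000
Gen 12 (rule 101): 01011111
Gen 13 (rule 41): 00110000
Gen 14 (rule 210): 01011000
Gen 15 (rule 101): 01101011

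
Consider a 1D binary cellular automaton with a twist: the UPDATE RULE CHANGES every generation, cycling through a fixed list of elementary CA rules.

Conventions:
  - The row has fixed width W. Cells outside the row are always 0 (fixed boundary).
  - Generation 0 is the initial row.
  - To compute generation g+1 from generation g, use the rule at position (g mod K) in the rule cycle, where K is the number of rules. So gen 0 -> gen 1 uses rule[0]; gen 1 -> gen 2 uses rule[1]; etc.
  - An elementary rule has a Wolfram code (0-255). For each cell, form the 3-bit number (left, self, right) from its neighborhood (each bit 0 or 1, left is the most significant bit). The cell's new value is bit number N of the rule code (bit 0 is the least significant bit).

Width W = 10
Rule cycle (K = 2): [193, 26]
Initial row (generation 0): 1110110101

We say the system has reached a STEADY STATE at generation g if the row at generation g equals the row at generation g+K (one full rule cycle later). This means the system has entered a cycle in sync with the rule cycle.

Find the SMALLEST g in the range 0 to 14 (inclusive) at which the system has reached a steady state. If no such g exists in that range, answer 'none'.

Answer: none

Derivation:
Gen 0: 1110110101
Gen 1 (rule 193): 0110010000
Gen 2 (rule 26): 1101101000
Gen 3 (rule 193): 0100100011
Gen 4 (rule 26): 1011010110
Gen 5 (rule 193): 0001000010
Gen 6 (rule 26): 0010100101
Gen 7 (rule 193): 1000000000
Gen 8 (rule 26): 0100000000
Gen 9 (rule 193): 0001111111
Gen 10 (rule 26): 0011000000
Gen 11 (rule 193): 1001011111
Gen 12 (rule 26): 0110010000
Gen 13 (rule 193): 0010000111
Gen 14 (rule 26): 0101001100
Gen 15 (rule 193): 0000000101
Gen 16 (rule 26): 0000001000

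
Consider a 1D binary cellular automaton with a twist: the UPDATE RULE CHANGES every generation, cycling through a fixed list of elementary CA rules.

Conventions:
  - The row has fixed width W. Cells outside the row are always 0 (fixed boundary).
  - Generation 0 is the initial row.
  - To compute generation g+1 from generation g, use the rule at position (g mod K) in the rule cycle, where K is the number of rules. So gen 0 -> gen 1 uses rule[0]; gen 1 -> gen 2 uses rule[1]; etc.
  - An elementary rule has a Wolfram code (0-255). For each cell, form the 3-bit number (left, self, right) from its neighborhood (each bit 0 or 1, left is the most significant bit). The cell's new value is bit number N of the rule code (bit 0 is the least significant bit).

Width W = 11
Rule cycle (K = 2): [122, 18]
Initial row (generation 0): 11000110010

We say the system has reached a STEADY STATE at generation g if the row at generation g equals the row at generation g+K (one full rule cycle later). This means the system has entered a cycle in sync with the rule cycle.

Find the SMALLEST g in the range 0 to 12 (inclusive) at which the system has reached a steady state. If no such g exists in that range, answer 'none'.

Answer: 2

Derivation:
Gen 0: 11000110010
Gen 1 (rule 122): 11101111101
Gen 2 (rule 18): 00000000000
Gen 3 (rule 122): 00000000000
Gen 4 (rule 18): 00000000000
Gen 5 (rule 122): 00000000000
Gen 6 (rule 18): 00000000000
Gen 7 (rule 122): 00000000000
Gen 8 (rule 18): 00000000000
Gen 9 (rule 122): 00000000000
Gen 10 (rule 18): 00000000000
Gen 11 (rule 122): 00000000000
Gen 12 (rule 18): 00000000000
Gen 13 (rule 122): 00000000000
Gen 14 (rule 18): 00000000000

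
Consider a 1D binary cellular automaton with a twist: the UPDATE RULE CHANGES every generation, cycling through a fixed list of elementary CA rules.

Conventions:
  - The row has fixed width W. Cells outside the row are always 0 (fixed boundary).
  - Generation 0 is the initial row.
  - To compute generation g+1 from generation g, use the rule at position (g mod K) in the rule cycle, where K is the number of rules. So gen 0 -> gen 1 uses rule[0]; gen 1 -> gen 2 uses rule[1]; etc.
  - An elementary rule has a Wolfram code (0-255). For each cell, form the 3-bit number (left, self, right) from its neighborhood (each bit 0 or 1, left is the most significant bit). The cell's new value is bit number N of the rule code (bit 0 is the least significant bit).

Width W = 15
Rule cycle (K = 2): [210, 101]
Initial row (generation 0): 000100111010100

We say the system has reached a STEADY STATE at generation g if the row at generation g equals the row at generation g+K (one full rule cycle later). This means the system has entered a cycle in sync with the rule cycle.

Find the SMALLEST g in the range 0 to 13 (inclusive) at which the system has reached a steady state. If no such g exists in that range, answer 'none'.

Answer: none

Derivation:
Gen 0: 000100111010100
Gen 1 (rule 210): 001011011000010
Gen 2 (rule 101): 101101101011010
Gen 3 (rule 210): 000100100001001
Gen 4 (rule 101): 110100101101001
Gen 5 (rule 210): 010011000100110
Gen 6 (rule 101): 010001010100010
Gen 7 (rule 210): 101010000010101
Gen 8 (rule 101): 111110111011111
Gen 9 (rule 210): 011110011001111
Gen 10 (rule 101): 000010001000001
Gen 11 (rule 210): 000101010100010
Gen 12 (rule 101): 110111111101010
Gen 13 (rule 210): 010011111100001
Gen 14 (rule 101): 010000000101101
Gen 15 (rule 210): 101000001000100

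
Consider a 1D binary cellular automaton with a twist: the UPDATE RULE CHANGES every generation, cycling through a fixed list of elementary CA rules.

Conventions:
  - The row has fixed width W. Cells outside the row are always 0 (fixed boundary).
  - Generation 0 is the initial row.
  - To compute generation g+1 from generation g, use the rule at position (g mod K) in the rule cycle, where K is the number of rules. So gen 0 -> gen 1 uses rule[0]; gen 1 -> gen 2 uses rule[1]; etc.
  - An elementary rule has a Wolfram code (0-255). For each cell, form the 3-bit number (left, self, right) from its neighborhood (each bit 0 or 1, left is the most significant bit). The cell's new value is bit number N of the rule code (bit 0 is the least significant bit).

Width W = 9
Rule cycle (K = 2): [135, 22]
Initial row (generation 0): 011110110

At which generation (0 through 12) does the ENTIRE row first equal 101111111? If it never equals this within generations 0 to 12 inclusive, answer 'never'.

Answer: 5

Derivation:
Gen 0: 011110110
Gen 1 (rule 135): 101100000
Gen 2 (rule 22): 100010000
Gen 3 (rule 135): 101110111
Gen 4 (rule 22): 100000000
Gen 5 (rule 135): 101111111
Gen 6 (rule 22): 100000000
Gen 7 (rule 135): 101111111
Gen 8 (rule 22): 100000000
Gen 9 (rule 135): 101111111
Gen 10 (rule 22): 100000000
Gen 11 (rule 135): 101111111
Gen 12 (rule 22): 100000000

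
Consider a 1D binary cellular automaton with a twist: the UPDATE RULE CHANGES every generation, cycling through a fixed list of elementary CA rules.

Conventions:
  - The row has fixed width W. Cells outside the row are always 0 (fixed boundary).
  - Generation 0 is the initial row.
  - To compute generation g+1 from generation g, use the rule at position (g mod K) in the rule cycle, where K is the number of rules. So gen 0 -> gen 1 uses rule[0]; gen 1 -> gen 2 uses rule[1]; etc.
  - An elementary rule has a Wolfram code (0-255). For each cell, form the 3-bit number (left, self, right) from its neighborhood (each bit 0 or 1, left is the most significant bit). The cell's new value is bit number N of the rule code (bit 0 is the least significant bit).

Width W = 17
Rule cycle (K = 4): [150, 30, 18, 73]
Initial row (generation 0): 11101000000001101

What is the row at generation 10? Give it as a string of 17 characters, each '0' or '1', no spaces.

Gen 0: 11101000000001101
Gen 1 (rule 150): 01001100000010001
Gen 2 (rule 30): 11111010000111011
Gen 3 (rule 18): 00000001001000000
Gen 4 (rule 73): 11111100000011111
Gen 5 (rule 150): 01111010000101110
Gen 6 (rule 30): 11000011001101001
Gen 7 (rule 18): 00100100110000110
Gen 8 (rule 73): 10000000110110110
Gen 9 (rule 150): 11000001000000001
Gen 10 (rule 30): 10100011100000011

Answer: 10100011100000011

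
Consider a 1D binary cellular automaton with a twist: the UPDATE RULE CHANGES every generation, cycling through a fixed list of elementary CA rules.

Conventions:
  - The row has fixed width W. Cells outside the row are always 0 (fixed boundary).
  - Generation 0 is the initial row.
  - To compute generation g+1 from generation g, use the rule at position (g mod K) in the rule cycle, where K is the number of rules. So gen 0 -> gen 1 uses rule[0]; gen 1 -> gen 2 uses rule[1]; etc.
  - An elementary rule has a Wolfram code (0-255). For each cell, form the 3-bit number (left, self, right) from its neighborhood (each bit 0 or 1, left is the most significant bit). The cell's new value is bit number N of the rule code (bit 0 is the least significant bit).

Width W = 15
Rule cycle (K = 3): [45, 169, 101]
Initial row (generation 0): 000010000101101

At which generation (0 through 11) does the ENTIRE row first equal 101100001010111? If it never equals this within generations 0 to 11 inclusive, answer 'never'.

Gen 0: 000010000101101
Gen 1 (rule 45): 111010110111011
Gen 2 (rule 169): 110101101110110
Gen 3 (rule 101): 011110110011010
Gen 4 (rule 45): 010001100010110
Gen 5 (rule 169): 000101001001100
Gen 6 (rule 101): 110111001000101
Gen 7 (rule 45): 101100001010111
Gen 8 (rule 169): 011001100101110
Gen 9 (rule 101): 001000100110010
Gen 10 (rule 45): 101010100100010
Gen 11 (rule 169): 010101000001000

Answer: 7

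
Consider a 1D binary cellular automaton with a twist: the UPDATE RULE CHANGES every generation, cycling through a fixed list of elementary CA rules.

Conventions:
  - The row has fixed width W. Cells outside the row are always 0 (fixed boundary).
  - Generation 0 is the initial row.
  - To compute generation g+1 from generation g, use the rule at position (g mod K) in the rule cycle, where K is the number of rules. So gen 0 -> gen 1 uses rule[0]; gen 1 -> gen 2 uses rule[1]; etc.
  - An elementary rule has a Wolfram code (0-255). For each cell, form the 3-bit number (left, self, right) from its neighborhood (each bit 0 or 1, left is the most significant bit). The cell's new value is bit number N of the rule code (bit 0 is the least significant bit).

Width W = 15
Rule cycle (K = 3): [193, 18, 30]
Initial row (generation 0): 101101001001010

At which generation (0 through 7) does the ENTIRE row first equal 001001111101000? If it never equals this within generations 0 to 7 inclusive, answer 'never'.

Gen 0: 101101001001010
Gen 1 (rule 193): 000100000000000
Gen 2 (rule 18): 001010000000000
Gen 3 (rule 30): 011011000000000
Gen 4 (rule 193): 001001011111111
Gen 5 (rule 18): 010110000000000
Gen 6 (rule 30): 110101000000000
Gen 7 (rule 193): 010000011111111

Answer: never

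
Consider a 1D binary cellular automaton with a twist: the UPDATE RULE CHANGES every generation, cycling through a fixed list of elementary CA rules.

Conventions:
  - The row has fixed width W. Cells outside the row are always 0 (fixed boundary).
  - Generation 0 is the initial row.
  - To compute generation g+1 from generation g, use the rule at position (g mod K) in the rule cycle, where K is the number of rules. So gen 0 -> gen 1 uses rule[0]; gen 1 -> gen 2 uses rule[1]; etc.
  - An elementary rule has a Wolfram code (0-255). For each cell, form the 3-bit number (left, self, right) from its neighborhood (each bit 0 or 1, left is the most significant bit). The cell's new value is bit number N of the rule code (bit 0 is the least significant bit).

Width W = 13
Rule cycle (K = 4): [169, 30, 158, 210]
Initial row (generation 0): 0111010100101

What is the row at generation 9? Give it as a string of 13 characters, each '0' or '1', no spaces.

Answer: 0111100011110

Derivation:
Gen 0: 0111010100101
Gen 1 (rule 169): 0110101000010
Gen 2 (rule 30): 1100101100111
Gen 3 (rule 158): 1011101011110
Gen 4 (rule 210): 0001100001111
Gen 5 (rule 169): 1101001101110
Gen 6 (rule 30): 1001111001001
Gen 7 (rule 158): 1111110111111
Gen 8 (rule 210): 0111110011111
Gen 9 (rule 169): 0111100011110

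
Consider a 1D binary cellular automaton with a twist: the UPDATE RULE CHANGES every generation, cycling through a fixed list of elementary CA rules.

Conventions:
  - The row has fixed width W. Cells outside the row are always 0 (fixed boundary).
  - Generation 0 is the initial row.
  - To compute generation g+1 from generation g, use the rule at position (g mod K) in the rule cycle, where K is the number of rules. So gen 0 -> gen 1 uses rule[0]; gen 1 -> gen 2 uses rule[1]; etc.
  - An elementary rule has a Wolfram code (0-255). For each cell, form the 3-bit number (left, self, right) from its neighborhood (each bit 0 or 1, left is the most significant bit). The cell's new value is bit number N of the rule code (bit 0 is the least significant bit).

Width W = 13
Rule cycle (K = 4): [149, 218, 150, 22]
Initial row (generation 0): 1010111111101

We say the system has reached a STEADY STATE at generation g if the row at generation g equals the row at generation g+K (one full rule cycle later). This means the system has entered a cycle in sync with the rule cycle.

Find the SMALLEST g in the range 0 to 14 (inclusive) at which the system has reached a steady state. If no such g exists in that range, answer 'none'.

Answer: 12

Derivation:
Gen 0: 1010111111101
Gen 1 (rule 149): 1010011111001
Gen 2 (rule 218): 0001111111110
Gen 3 (rule 150): 0010111111101
Gen 4 (rule 22): 0110000000001
Gen 5 (rule 149): 0001111111101
Gen 6 (rule 218): 0011111111100
Gen 7 (rule 150): 0101111111010
Gen 8 (rule 22): 1100000000011
Gen 9 (rule 149): 0011111111000
Gen 10 (rule 218): 0111111111100
Gen 11 (rule 150): 1011111111010
Gen 12 (rule 22): 1000000000011
Gen 13 (rule 149): 1111111111000
Gen 14 (rule 218): 1111111111100
Gen 15 (rule 150): 0111111111010
Gen 16 (rule 22): 1000000000011
Gen 17 (rule 149): 1111111111000
Gen 18 (rule 218): 1111111111100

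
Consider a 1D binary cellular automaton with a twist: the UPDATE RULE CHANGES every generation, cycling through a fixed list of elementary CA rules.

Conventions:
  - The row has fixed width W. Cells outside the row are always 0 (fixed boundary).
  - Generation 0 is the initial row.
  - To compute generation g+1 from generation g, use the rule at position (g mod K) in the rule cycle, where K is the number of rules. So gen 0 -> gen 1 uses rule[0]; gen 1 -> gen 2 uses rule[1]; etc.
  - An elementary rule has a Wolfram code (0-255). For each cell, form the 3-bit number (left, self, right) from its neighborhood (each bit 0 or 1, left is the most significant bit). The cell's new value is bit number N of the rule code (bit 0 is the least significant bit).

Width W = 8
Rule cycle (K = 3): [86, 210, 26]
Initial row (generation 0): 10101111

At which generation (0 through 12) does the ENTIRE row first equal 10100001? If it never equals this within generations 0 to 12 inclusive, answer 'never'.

Gen 0: 10101111
Gen 1 (rule 86): 10100001
Gen 2 (rule 210): 00010010
Gen 3 (rule 26): 00101101
Gen 4 (rule 86): 01100101
Gen 5 (rule 210): 10111000
Gen 6 (rule 26): 00100100
Gen 7 (rule 86): 01111110
Gen 8 (rule 210): 10111111
Gen 9 (rule 26): 00100000
Gen 10 (rule 86): 01110000
Gen 11 (rule 210): 10111000
Gen 12 (rule 26): 00100100

Answer: 1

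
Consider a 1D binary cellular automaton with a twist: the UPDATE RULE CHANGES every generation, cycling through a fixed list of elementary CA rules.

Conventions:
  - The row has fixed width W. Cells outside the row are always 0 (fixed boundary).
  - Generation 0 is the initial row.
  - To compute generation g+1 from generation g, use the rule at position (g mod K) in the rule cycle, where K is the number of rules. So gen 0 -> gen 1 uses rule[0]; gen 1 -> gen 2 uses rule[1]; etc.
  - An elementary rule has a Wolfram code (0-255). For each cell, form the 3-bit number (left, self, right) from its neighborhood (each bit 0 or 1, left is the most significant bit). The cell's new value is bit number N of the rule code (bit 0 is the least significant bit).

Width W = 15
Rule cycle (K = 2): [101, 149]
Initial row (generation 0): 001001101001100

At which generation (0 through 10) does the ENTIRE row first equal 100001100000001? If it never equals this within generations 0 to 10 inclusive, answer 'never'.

Answer: 8

Derivation:
Gen 0: 001001101001100
Gen 1 (rule 101): 101000111000101
Gen 2 (rule 149): 101110010110101
Gen 3 (rule 101): 110010011011111
Gen 4 (rule 149): 001011000001110
Gen 5 (rule 101): 101101011100010
Gen 6 (rule 149): 100001001011011
Gen 7 (rule 101): 101101001101101
Gen 8 (rule 149): 100001100000001
Gen 9 (rule 101): 101100101111101
Gen 10 (rule 149): 100010100111001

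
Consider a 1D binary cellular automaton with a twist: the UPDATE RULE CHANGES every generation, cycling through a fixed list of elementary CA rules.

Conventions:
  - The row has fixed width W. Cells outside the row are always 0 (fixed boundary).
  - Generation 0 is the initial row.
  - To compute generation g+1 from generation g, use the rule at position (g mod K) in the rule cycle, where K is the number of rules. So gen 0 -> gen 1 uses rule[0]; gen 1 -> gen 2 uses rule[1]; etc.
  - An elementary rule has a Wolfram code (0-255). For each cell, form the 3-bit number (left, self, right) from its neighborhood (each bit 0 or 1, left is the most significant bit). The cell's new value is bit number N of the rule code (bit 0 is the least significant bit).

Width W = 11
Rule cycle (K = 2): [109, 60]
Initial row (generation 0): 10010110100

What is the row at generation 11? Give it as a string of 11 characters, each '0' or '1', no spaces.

Gen 0: 10010110100
Gen 1 (rule 109): 10011111101
Gen 2 (rule 60): 11010000011
Gen 3 (rule 109): 11110111011
Gen 4 (rule 60): 10001100110
Gen 5 (rule 109): 10101100110
Gen 6 (rule 60): 11111010101
Gen 7 (rule 109): 10001111111
Gen 8 (rule 60): 11001000000
Gen 9 (rule 109): 11001011111
Gen 10 (rule 60): 10101110000
Gen 11 (rule 109): 11111010111

Answer: 11111010111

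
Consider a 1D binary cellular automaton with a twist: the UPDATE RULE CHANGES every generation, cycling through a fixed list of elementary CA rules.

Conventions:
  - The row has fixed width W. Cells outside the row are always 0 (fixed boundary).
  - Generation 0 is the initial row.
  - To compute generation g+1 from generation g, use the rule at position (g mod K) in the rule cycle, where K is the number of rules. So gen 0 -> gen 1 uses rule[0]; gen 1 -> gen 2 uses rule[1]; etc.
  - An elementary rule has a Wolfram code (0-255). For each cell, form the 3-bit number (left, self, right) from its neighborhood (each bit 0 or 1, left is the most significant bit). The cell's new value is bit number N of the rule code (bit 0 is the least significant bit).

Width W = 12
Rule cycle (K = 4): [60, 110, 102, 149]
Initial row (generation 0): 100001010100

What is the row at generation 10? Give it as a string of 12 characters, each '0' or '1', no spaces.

Answer: 111111100011

Derivation:
Gen 0: 100001010100
Gen 1 (rule 60): 110001111110
Gen 2 (rule 110): 110011000010
Gen 3 (rule 102): 010101000110
Gen 4 (rule 149): 010101110001
Gen 5 (rule 60): 011111001001
Gen 6 (rule 110): 110001011011
Gen 7 (rule 102): 010011101101
Gen 8 (rule 149): 011001000001
Gen 9 (rule 60): 010101100001
Gen 10 (rule 110): 111111100011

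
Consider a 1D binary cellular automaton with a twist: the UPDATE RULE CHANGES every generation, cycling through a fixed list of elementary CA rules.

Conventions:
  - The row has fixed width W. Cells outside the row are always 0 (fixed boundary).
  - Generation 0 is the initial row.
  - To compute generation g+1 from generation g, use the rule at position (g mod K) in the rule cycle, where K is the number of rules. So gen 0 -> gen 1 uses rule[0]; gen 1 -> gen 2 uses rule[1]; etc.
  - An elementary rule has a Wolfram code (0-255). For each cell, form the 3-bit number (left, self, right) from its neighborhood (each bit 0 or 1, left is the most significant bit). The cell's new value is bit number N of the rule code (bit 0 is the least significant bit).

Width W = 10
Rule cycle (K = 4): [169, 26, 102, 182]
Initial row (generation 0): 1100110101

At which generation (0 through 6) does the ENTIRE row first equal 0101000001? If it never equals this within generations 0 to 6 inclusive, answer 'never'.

Gen 0: 1100110101
Gen 1 (rule 169): 1000101010
Gen 2 (rule 26): 0101000001
Gen 3 (rule 102): 1111000011
Gen 4 (rule 182): 0110100100
Gen 5 (rule 169): 0101000001
Gen 6 (rule 26): 1000100010

Answer: 2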